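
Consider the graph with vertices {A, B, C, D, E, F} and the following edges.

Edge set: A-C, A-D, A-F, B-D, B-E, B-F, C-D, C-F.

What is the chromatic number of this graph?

3

A, C, F form a triangle, so at least 3 colors are needed.
One proper 3-coloring: A=1, B=1, C=3, D=2, E=2, F=2. No two adjacent vertices share a color.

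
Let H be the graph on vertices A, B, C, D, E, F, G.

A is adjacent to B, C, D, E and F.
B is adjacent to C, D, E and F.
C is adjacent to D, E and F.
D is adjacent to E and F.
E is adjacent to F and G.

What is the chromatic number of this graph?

A, B, C, D, E, F form a clique, so at least 6 colors are needed.
A valid assignment using 6 colors: A=5, B=3, C=6, D=2, E=1, F=4, G=2. Each edge has distinct colors on its endpoints.

6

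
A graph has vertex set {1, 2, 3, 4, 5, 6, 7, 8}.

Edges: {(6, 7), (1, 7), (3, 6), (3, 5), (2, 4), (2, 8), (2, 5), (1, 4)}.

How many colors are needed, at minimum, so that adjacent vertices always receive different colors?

The cycle 7-6-3-5-2-4-1-7 has odd length 7, so it cannot be 2-colored; at least 3 colors are needed.
3 colors suffice: color a → {1, 2, 3}; color b → {4, 5, 7, 8}; color c → {6}. Every edge joins two different colors.

3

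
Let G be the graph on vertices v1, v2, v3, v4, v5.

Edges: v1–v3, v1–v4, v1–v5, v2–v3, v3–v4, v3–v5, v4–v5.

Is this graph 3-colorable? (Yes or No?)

v1, v3, v4, v5 are mutually adjacent (a clique of size 4), so at least 4 colors are needed.
So 3 colors are not enough.

No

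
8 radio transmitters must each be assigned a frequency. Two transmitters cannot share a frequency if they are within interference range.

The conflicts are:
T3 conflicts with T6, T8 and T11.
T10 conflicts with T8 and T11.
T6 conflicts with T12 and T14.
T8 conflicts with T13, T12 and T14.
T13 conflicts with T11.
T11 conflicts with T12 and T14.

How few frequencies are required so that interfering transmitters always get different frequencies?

T3 and T8 conflict, so at least 2 frequencies are needed.
2 frequencies suffice: frequency 1 → {T6, T8, T11}; frequency 2 → {T3, T10, T13, T12, T14}. No two conflicting transmitters share a frequency.

2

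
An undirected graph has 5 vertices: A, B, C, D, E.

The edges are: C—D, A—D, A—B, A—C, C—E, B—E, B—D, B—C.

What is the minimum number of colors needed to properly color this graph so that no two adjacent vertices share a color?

A, B, C, D form a clique, so at least 4 colors are needed.
4 colors suffice: color 1 → {B}; color 2 → {C}; color 3 → {D, E}; color 4 → {A}. No two adjacent vertices share a color.

4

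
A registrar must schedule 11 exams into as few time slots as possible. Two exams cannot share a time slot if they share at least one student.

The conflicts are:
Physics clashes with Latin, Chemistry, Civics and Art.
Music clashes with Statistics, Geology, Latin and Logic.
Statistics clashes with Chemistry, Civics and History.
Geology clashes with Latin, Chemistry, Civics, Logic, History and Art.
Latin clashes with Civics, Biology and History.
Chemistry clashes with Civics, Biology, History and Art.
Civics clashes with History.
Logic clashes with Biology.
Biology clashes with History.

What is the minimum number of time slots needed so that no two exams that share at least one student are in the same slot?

4

Geology, Chemistry, Civics, History pairwise conflict, so at least 4 time slots are needed.
4 time slots suffice: time slot 1 → {Latin, Chemistry, Logic}; time slot 2 → {Physics, Statistics, Geology, Biology}; time slot 3 → {Music, History, Art}; time slot 4 → {Civics}. Each listed conflict is separated.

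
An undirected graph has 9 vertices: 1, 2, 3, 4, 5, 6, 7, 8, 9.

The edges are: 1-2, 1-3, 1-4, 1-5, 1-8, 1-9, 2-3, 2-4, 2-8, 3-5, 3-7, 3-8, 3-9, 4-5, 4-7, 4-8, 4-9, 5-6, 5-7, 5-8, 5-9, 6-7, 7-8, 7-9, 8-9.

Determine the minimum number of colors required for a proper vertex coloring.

5

3, 5, 7, 8, 9 are mutually adjacent (a clique of size 5), so at least 5 colors are needed.
5 colors suffice: 1=green, 2=red, 3=yellow, 4=yellow, 5=red, 6=blue, 7=green, 8=blue, 9=purple. No two adjacent vertices share a color.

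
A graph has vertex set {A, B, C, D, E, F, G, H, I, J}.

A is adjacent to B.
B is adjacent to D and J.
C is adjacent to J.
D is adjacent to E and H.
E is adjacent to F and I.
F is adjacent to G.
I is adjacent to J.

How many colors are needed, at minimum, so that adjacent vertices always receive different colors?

The cycle D-E-I-J-B-D has odd length 5, so it cannot be 2-colored; at least 3 colors are needed.
3 colors suffice: color 1 → {A, E, G, H, J}; color 2 → {C, D, F, I}; color 3 → {B}. Each edge has distinct colors on its endpoints.

3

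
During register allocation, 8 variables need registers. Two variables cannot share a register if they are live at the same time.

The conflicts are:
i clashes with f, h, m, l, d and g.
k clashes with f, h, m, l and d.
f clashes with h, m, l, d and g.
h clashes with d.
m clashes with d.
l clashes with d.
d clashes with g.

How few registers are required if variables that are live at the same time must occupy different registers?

k, f, m, d all conflict with each other, so at least 4 registers are needed.
4 registers suffice: register 1 → {f}; register 2 → {d}; register 3 → {i, k}; register 4 → {h, m, l, g}. No two conflicting variables share a register.

4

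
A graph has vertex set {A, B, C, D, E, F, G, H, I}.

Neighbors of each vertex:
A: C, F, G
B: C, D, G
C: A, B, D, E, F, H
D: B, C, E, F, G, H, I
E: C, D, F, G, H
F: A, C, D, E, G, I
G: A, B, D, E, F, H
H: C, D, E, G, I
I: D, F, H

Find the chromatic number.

4

C, D, E, H are mutually adjacent (a clique of size 4), so at least 4 colors are needed.
A valid assignment using 4 colors: A=1, B=3, C=2, D=1, E=4, F=3, G=2, H=3, I=2. No two adjacent vertices share a color.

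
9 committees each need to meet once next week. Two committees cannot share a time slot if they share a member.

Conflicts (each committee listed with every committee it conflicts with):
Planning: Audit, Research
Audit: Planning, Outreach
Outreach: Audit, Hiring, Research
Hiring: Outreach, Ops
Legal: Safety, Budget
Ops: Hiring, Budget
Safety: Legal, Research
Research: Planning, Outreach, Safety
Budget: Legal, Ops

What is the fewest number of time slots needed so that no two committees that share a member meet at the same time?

The cycle Research-Outreach-Hiring-Ops-Budget-Legal-Safety-Research has odd length 7, so it cannot be 2-colored; at least 3 time slots are needed.
3 time slots suffice: time slot 1 → {Audit, Legal, Ops, Research}; time slot 2 → {Planning, Outreach, Safety, Budget}; time slot 3 → {Hiring}. Every pair that conflicts lands in different time slots.

3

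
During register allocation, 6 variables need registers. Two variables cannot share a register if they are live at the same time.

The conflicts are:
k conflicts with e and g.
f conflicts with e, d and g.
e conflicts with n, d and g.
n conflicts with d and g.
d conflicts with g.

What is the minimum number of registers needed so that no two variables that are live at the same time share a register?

f, e, d, g all conflict with each other, so at least 4 registers are needed.
4 registers suffice: register 1 → {e}; register 2 → {g}; register 3 → {k, d}; register 4 → {f, n}. No two conflicting variables share a register.

4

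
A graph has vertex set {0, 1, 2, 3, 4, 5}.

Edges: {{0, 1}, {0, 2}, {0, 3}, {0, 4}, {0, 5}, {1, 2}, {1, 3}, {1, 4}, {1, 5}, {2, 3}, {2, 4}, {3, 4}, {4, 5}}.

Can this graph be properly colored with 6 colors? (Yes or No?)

Yes

The chromatic number is 5. 0, 1, 2, 3, 4 are pairwise adjacent (a clique of size 5), so at least 5 colors are needed.
5 colors suffice: 0=green, 1=blue, 2=yellow, 3=purple, 4=red, 5=yellow.
Since 6 ≥ 5, a proper 6-coloring certainly exists.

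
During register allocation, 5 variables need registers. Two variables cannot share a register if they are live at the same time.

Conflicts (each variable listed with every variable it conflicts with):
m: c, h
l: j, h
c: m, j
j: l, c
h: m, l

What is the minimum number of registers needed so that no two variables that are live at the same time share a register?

3

The cycle l-j-c-m-h-l has odd length 5, so it cannot be 2-colored; at least 3 registers are needed.
3 registers suffice: register 1 → {l, c}; register 2 → {m, j}; register 3 → {h}. Each listed conflict is separated.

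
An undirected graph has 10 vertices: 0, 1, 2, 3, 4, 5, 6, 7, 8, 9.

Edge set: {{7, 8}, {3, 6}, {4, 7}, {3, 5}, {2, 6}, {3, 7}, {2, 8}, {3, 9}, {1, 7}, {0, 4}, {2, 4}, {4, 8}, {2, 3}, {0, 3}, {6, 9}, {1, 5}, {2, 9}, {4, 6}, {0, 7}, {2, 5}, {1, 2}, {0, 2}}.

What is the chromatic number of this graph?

2, 3, 6, 9 form a clique, so at least 4 colors are needed.
A valid assignment using 4 colors: 0=green, 1=blue, 2=red, 3=blue, 4=blue, 5=green, 6=green, 7=red, 8=green, 9=yellow. No two adjacent vertices share a color.

4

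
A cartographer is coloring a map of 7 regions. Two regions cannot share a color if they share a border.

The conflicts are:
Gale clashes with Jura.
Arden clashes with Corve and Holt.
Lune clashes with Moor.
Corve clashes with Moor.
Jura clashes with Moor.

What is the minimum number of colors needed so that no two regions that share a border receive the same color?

Arden and Corve conflict, so at least 2 colors are needed.
A valid assignment using 2 colors: Gale=1, Arden=1, Lune=2, Corve=2, Holt=2, Jura=2, Moor=1. Each listed conflict is separated.

2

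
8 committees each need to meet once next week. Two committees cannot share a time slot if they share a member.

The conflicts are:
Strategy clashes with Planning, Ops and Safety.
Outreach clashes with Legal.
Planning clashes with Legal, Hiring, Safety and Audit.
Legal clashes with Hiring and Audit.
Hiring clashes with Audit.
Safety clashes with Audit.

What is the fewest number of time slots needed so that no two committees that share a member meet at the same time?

Planning, Legal, Hiring, Audit pairwise conflict, so at least 4 time slots are needed.
4 time slots suffice: time slot 1 → {Outreach, Planning, Ops}; time slot 2 → {Legal, Safety}; time slot 3 → {Strategy, Audit}; time slot 4 → {Hiring}. Every pair that conflicts lands in different time slots.

4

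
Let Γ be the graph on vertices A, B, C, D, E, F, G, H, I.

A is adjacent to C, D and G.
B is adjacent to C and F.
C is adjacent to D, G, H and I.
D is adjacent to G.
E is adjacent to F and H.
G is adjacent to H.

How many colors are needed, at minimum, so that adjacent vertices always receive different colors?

A, C, D, G are mutually adjacent (a clique of size 4), so at least 4 colors are needed.
4 colors suffice: color red → {C, E}; color blue → {B, G, I}; color green → {D, F, H}; color yellow → {A}. Each edge has distinct colors on its endpoints.

4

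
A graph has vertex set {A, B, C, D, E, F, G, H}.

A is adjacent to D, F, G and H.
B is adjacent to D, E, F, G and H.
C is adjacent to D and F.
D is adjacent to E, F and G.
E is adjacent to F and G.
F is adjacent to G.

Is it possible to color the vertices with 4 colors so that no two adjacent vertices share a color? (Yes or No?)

B, D, E, F, G are pairwise adjacent (a clique of size 5), so at least 5 colors are needed.
So 4 colors are not enough.

No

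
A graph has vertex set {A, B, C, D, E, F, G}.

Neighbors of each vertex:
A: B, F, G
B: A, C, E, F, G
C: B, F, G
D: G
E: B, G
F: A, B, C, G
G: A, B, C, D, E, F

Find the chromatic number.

B, C, F, G form a clique, so at least 4 colors are needed.
4 colors suffice: color red → {G}; color blue → {B, D}; color green → {E, F}; color yellow → {A, C}. No two adjacent vertices share a color.

4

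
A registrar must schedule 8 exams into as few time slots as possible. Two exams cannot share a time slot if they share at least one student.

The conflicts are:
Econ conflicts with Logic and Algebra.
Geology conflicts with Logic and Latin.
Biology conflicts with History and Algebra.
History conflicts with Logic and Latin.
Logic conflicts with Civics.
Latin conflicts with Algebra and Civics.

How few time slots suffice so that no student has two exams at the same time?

The cycle Logic-Geology-Latin-Algebra-Econ-Logic has odd length 5, so it cannot be 2-colored; at least 3 time slots are needed.
3 time slots suffice: time slot 1 → {Biology, Logic, Latin}; time slot 2 → {Geology, History, Algebra, Civics}; time slot 3 → {Econ}. No two conflicting exams share a time slot.

3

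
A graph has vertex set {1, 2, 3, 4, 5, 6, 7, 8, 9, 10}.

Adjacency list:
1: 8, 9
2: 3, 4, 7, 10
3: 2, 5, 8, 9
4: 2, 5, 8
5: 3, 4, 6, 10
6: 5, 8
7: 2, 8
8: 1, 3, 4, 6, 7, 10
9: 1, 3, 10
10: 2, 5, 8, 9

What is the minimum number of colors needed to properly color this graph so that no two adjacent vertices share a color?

3 and 9 are adjacent, so at least 2 colors are needed.
A valid assignment using 2 colors: 1=blue, 2=red, 3=blue, 4=blue, 5=red, 6=blue, 7=blue, 8=red, 9=red, 10=blue. Every edge joins two different colors.

2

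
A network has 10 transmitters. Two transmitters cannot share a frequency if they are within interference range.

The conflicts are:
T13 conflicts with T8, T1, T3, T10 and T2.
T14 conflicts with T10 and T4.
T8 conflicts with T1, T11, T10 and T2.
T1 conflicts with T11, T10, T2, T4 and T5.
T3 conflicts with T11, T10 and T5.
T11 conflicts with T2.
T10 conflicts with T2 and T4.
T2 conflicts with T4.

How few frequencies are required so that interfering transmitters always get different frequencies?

5

T13, T8, T1, T10, T2 are mutually in conflict, so at least 5 frequencies are needed.
5 frequencies suffice: T13=5, T14=1, T8=4, T1=1, T3=1, T11=2, T10=2, T2=3, T4=4, T5=2. Every pair that conflicts lands in different frequencies.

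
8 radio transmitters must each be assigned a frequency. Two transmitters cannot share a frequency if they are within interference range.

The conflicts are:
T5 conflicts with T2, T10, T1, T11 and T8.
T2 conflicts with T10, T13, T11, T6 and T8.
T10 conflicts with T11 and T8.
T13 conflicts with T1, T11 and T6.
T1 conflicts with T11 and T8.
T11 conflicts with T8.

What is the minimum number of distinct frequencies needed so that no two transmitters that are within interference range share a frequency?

5

T5, T2, T10, T11, T8 are mutually in conflict, so at least 5 frequencies are needed.
5 frequencies suffice: frequency 1 → {T11, T6}; frequency 2 → {T2, T1}; frequency 3 → {T5, T13}; frequency 4 → {T8}; frequency 5 → {T10}. Each listed conflict is separated.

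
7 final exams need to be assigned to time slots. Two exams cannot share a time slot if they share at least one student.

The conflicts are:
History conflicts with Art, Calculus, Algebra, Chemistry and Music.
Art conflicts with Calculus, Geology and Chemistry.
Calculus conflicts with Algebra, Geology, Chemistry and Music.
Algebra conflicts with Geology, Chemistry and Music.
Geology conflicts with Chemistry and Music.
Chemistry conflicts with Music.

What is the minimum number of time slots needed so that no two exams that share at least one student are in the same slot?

5

Calculus, Algebra, Geology, Chemistry, Music are mutually in conflict, so at least 5 time slots are needed.
5 time slots suffice: time slot 1 → {Chemistry}; time slot 2 → {Calculus}; time slot 3 → {History, Geology}; time slot 4 → {Art, Algebra}; time slot 5 → {Music}. No two conflicting exams share a time slot.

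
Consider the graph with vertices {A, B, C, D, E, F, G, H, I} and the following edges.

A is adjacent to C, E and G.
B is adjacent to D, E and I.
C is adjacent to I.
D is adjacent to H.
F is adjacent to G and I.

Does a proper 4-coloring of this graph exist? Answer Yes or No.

Yes

The chromatic number is 3. The cycle A-E-B-I-C-A has odd length 5, so it cannot be 2-colored; at least 3 colors are needed.
3 colors suffice: A=red, B=blue, C=blue, D=red, E=green, F=blue, G=green, H=blue, I=red.
Since 4 ≥ 3, a proper 4-coloring certainly exists.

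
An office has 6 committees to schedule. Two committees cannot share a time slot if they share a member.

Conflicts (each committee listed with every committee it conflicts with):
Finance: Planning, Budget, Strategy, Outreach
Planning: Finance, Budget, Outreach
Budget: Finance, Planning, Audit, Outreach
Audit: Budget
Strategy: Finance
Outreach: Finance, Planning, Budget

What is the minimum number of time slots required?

Finance, Planning, Budget, Outreach are mutually in conflict, so at least 4 time slots are needed.
4 time slots suffice: time slot 1 → {Budget, Strategy}; time slot 2 → {Finance, Audit}; time slot 3 → {Planning}; time slot 4 → {Outreach}. Every pair that conflicts lands in different time slots.

4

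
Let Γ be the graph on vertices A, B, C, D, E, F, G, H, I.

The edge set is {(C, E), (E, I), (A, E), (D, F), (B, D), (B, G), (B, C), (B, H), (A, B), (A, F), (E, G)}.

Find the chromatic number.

A and B are adjacent, so at least 2 colors are needed.
2 colors suffice: color 1 → {B, E, F}; color 2 → {A, C, D, G, H, I}. Each edge has distinct colors on its endpoints.

2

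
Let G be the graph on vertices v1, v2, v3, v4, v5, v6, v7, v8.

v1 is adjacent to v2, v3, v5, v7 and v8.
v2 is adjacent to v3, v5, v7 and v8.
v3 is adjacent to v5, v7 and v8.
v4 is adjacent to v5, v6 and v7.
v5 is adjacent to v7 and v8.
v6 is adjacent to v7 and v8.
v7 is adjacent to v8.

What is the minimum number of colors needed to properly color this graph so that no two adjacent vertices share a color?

v1, v2, v3, v5, v7, v8 form a clique, so at least 6 colors are needed.
One proper 6-coloring: v1=6, v2=4, v3=5, v4=2, v5=3, v6=3, v7=1, v8=2. Each edge has distinct colors on its endpoints.

6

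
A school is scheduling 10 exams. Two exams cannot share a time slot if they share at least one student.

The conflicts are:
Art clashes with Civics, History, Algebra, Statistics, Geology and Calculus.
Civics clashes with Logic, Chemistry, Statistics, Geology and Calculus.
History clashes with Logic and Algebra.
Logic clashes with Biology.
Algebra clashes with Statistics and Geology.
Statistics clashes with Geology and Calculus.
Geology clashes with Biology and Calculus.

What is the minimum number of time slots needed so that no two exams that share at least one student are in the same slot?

Art, Civics, Statistics, Geology, Calculus are mutually in conflict, so at least 5 time slots are needed.
5 time slots suffice: Art=3, Civics=2, History=4, Logic=1, Chemistry=1, Algebra=2, Statistics=4, Geology=1, Biology=2, Calculus=5. Every pair that conflicts lands in different time slots.

5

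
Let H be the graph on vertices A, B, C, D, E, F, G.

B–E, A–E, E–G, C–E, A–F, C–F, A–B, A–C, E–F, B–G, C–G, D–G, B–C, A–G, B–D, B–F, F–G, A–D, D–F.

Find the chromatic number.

A, B, C, E, F, G are mutually adjacent (a clique of size 6), so at least 6 colors are needed.
A valid assignment using 6 colors: A=4, B=2, C=5, D=5, E=6, F=1, G=3. Every edge joins two different colors.

6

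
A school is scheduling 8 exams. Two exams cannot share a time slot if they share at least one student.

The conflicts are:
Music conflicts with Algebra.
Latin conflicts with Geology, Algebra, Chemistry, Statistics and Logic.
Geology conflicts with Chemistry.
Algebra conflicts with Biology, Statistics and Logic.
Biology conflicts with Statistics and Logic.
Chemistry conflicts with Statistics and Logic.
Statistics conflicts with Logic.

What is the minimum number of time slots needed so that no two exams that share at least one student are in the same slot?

Algebra, Biology, Statistics, Logic pairwise conflict, so at least 4 time slots are needed.
4 time slots suffice: time slot 1 → {Music, Geology, Statistics}; time slot 2 → {Algebra, Chemistry}; time slot 3 → {Latin, Biology}; time slot 4 → {Logic}. Every pair that conflicts lands in different time slots.

4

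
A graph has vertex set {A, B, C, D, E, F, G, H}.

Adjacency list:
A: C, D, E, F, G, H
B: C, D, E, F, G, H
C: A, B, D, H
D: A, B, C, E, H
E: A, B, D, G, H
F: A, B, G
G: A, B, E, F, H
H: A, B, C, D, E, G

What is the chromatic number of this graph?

A, C, D, H are pairwise adjacent (a clique of size 4), so at least 4 colors are needed.
4 colors suffice: color red → {F, H}; color blue → {A, B}; color green → {C, E}; color yellow → {D, G}. No two adjacent vertices share a color.

4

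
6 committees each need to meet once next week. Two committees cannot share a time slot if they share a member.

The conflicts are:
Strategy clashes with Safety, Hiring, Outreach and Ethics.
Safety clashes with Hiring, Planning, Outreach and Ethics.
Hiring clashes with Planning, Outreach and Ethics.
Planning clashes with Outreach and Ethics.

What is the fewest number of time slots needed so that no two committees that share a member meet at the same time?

Strategy, Safety, Hiring, Outreach pairwise conflict, so at least 4 time slots are needed.
4 time slots suffice: Strategy=4, Safety=2, Hiring=1, Planning=4, Outreach=3, Ethics=3. No two conflicting committees share a time slot.

4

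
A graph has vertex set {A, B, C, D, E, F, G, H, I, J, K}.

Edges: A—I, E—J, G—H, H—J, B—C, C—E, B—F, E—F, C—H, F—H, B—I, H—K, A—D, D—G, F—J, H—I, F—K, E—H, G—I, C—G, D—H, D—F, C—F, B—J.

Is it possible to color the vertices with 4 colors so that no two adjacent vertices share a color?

Yes

The chromatic number is 4. E, F, H, J form a clique, so at least 4 colors are needed.
4 colors suffice: color 1 → {A, B, H}; color 2 → {F, I}; color 3 → {C, D, J, K}; color 4 → {E, G}.
That is already a proper 4-coloring.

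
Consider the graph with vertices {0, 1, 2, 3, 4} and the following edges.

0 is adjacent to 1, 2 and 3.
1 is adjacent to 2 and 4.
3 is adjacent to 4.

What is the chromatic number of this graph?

3

0, 1, 2 form a triangle, so at least 3 colors are needed.
A valid assignment using 3 colors: 0=blue, 1=red, 2=green, 3=red, 4=blue. Each edge has distinct colors on its endpoints.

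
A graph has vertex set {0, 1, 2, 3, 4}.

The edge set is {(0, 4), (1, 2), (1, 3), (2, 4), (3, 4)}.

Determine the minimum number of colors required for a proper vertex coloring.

2

3 and 4 are adjacent, so at least 2 colors are needed.
One proper 2-coloring: 0=blue, 1=red, 2=blue, 3=blue, 4=red. No two adjacent vertices share a color.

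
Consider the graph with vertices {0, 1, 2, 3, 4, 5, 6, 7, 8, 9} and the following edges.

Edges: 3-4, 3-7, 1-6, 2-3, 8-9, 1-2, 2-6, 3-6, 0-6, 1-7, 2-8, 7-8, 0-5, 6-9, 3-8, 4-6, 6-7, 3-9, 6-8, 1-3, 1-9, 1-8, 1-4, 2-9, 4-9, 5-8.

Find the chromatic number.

6

1, 2, 3, 6, 8, 9 form a clique, so at least 6 colors are needed.
6 colors suffice: color red → {5, 6}; color blue → {0, 1}; color green → {3}; color yellow → {4, 8}; color purple → {7, 9}; color orange → {2}. Every edge joins two different colors.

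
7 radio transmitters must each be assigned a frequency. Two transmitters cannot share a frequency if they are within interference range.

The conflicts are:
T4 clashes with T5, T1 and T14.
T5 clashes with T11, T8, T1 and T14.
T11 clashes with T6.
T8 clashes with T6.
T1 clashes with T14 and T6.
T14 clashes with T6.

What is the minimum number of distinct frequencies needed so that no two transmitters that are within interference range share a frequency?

T4, T5, T1, T14 pairwise conflict, so at least 4 frequencies are needed.
Using 4 frequencies: T4=4, T5=1, T11=2, T8=2, T1=2, T14=3, T6=1. Each listed conflict is separated.

4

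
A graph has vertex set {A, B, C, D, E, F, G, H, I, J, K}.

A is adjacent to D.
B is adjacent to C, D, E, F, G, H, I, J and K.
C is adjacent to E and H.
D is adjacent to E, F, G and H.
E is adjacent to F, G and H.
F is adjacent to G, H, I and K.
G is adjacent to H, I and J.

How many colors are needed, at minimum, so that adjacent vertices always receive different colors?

B, D, E, F, G, H form a clique, so at least 6 colors are needed.
6 colors suffice: color 1 → {A, B}; color 2 → {C, F, J}; color 3 → {G, K}; color 4 → {E, I}; color 5 → {D}; color 6 → {H}. Each edge has distinct colors on its endpoints.

6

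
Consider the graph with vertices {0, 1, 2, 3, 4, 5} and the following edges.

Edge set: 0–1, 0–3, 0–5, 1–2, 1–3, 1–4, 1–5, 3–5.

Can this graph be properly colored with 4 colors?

The chromatic number is 4. 0, 1, 3, 5 are mutually adjacent (a clique of size 4), so at least 4 colors are needed.
4 colors suffice: color a → {1}; color b → {0, 2, 4}; color c → {3}; color d → {5}.
That is already a proper 4-coloring.

Yes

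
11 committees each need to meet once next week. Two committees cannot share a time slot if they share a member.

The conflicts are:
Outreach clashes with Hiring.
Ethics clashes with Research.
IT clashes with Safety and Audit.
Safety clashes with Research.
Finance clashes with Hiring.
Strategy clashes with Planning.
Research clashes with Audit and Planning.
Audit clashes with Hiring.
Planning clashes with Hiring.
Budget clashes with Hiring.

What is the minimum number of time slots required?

2

Ethics and Research conflict, so at least 2 time slots are needed.
2 time slots suffice: Outreach=2, Ethics=2, IT=1, Safety=2, Finance=2, Strategy=1, Research=1, Audit=2, Planning=2, Budget=2, Hiring=1. Every pair that conflicts lands in different time slots.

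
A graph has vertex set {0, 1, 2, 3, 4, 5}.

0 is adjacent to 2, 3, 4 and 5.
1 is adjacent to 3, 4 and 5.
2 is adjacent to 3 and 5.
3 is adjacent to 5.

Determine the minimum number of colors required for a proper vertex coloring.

4

0, 2, 3, 5 form a clique, so at least 4 colors are needed.
4 colors suffice: color red → {4, 5}; color blue → {3}; color green → {0, 1}; color yellow → {2}. Each edge has distinct colors on its endpoints.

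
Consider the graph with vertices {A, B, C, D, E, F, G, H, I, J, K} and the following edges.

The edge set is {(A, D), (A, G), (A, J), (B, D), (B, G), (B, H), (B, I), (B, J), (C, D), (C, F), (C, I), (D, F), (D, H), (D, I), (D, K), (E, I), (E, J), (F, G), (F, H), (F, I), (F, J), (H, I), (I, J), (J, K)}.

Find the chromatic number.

C, D, F, I are mutually adjacent (a clique of size 4), so at least 4 colors are needed.
One proper 4-coloring: A=green, B=green, C=yellow, D=blue, E=green, F=green, G=red, H=yellow, I=red, J=blue, K=red. Every edge joins two different colors.

4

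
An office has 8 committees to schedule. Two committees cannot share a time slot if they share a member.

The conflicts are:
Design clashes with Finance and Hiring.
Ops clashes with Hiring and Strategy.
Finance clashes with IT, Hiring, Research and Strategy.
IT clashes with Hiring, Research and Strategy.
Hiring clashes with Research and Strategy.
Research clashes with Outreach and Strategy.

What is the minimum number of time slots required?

5

Finance, IT, Hiring, Research, Strategy are mutually in conflict, so at least 5 time slots are needed.
A valid assignment using 5 time slots: Design=3, Ops=2, Finance=2, IT=5, Hiring=1, Research=4, Outreach=1, Strategy=3. Every pair that conflicts lands in different time slots.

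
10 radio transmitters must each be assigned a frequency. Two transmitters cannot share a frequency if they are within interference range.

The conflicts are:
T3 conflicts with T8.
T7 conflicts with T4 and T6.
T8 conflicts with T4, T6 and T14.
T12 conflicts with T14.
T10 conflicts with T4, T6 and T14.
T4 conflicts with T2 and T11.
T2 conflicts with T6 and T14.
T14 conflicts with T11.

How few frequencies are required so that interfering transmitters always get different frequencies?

T8 and T14 conflict, so at least 2 frequencies are needed.
2 frequencies suffice: T3=1, T7=2, T8=2, T12=2, T10=2, T4=1, T2=2, T6=1, T14=1, T11=2. No two conflicting transmitters share a frequency.

2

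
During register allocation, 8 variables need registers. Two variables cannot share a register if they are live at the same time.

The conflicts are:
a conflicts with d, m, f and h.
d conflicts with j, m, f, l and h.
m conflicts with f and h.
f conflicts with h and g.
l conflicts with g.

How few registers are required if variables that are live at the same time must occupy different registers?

a, d, m, f, h are mutually in conflict, so at least 5 registers are needed.
A valid assignment using 5 registers: a=3, d=1, j=2, m=4, f=2, l=2, h=5, g=1. Every pair that conflicts lands in different registers.

5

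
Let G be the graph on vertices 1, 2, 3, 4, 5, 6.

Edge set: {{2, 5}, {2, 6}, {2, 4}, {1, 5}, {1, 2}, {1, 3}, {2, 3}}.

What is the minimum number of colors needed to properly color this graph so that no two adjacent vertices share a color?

1, 2, 3 form a triangle, so at least 3 colors are needed.
3 colors suffice: color red → {2}; color blue → {1, 4, 6}; color green → {3, 5}. No two adjacent vertices share a color.

3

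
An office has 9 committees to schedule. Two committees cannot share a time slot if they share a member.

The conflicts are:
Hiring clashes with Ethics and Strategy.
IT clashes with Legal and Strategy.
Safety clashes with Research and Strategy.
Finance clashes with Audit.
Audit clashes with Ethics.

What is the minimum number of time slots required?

Finance and Audit conflict, so at least 2 time slots are needed.
2 time slots suffice: time slot 1 → {Finance, Research, Ethics, Legal, Strategy}; time slot 2 → {Hiring, IT, Safety, Audit}. Every pair that conflicts lands in different time slots.

2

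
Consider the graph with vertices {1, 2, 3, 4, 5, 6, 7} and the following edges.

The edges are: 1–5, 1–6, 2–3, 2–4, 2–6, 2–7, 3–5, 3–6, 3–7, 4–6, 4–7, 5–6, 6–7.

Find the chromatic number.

2, 4, 6, 7 are mutually adjacent (a clique of size 4), so at least 4 colors are needed.
4 colors suffice: color a → {6}; color b → {5, 7}; color c → {1, 2}; color d → {3, 4}. Every edge joins two different colors.

4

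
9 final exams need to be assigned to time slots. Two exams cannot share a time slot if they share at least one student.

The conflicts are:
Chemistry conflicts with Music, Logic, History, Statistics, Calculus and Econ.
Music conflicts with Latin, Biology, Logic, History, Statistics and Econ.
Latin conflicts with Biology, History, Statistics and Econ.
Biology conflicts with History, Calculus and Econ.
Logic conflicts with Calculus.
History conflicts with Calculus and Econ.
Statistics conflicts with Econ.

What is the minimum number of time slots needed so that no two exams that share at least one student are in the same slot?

5

Music, Latin, Biology, History, Econ all conflict with each other, so at least 5 time slots are needed.
5 time slots suffice: time slot 1 → {Music, Calculus}; time slot 2 → {Logic, History, Statistics}; time slot 3 → {Econ}; time slot 4 → {Chemistry, Biology}; time slot 5 → {Latin}. Every pair that conflicts lands in different time slots.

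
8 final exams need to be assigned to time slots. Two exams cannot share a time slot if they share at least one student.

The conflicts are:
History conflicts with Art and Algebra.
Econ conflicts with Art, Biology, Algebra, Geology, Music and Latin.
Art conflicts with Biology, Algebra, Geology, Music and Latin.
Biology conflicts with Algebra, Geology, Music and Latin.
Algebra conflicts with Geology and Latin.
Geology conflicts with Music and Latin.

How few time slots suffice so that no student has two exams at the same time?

6

Econ, Art, Biology, Algebra, Geology, Latin all conflict with each other, so at least 6 time slots are needed.
6 time slots suffice: time slot 1 → {Art}; time slot 2 → {History, Econ}; time slot 3 → {Geology}; time slot 4 → {Algebra, Music}; time slot 5 → {Biology}; time slot 6 → {Latin}. Every pair that conflicts lands in different time slots.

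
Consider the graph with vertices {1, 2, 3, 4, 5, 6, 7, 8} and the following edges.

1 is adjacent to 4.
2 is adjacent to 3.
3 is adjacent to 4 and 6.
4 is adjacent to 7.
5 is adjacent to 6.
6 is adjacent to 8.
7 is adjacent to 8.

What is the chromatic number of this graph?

3

The cycle 8-6-3-4-7-8 has odd length 5, so it cannot be 2-colored; at least 3 colors are needed.
3 colors suffice: color a → {2, 4, 6}; color b → {1, 3, 5, 7}; color c → {8}. Every edge joins two different colors.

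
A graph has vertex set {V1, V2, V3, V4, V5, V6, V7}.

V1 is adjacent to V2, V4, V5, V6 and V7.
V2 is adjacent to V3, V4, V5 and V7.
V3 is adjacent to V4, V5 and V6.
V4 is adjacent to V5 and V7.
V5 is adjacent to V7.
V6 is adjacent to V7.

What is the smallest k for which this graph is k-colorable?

V1, V2, V4, V5, V7 are mutually adjacent (a clique of size 5), so at least 5 colors are needed.
5 colors suffice: color red → {V2, V6}; color blue → {V3, V7}; color green → {V5}; color yellow → {V1}; color purple → {V4}. Each edge has distinct colors on its endpoints.

5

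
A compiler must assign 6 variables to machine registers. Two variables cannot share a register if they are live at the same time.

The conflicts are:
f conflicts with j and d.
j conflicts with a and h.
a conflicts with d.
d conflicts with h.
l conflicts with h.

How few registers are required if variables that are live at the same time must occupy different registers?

2

j and a conflict, so at least 2 registers are needed.
2 registers suffice: f=2, j=1, a=2, d=1, l=1, h=2. Every pair that conflicts lands in different registers.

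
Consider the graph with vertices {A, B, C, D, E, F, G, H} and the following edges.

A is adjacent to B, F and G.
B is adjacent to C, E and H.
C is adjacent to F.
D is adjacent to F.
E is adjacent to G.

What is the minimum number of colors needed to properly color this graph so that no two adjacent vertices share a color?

D and F are adjacent, so at least 2 colors are needed.
2 colors suffice: A=2, B=1, C=2, D=2, E=2, F=1, G=1, H=2. Each edge has distinct colors on its endpoints.

2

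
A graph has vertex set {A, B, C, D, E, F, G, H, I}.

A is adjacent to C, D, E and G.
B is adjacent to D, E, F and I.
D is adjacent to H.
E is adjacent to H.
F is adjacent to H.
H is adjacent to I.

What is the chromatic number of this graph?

B and F are adjacent, so at least 2 colors are needed.
A valid assignment using 2 colors: A=red, B=red, C=blue, D=blue, E=blue, F=blue, G=blue, H=red, I=blue. Every edge joins two different colors.

2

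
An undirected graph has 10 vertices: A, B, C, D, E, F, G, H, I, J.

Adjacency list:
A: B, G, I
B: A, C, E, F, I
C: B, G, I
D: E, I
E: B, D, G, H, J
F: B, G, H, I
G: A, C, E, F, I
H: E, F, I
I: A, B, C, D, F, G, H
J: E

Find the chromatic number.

3

B, F, I are mutually adjacent, so at least 3 colors are needed.
One proper 3-coloring: A=3, B=2, C=3, D=2, E=1, F=3, G=2, H=2, I=1, J=2. Every edge joins two different colors.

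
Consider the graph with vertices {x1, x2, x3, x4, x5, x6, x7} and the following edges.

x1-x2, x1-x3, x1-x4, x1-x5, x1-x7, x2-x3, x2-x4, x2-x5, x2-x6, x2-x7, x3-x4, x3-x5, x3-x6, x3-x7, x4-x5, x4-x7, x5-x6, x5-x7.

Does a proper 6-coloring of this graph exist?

The chromatic number is 6. x1, x2, x3, x4, x5, x7 form a clique, so at least 6 colors are needed.
6 colors suffice: x1=6, x2=2, x3=3, x4=4, x5=1, x6=4, x7=5.
That is already a proper 6-coloring.

Yes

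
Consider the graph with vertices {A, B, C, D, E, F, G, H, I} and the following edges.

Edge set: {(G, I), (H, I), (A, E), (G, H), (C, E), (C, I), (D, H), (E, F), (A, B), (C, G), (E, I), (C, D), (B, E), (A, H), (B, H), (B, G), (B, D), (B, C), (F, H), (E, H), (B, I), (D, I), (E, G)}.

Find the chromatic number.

5

B, C, E, G, I are pairwise adjacent (a clique of size 5), so at least 5 colors are needed.
5 colors suffice: A=yellow, B=blue, C=green, D=red, E=red, F=blue, G=purple, H=green, I=yellow. Each edge has distinct colors on its endpoints.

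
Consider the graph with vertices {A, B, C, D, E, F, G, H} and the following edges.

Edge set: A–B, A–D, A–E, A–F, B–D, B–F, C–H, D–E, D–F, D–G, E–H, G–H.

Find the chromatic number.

4

A, B, D, F are mutually adjacent (a clique of size 4), so at least 4 colors are needed.
One proper 4-coloring: A=2, B=4, C=2, D=1, E=3, F=3, G=2, H=1. Each edge has distinct colors on its endpoints.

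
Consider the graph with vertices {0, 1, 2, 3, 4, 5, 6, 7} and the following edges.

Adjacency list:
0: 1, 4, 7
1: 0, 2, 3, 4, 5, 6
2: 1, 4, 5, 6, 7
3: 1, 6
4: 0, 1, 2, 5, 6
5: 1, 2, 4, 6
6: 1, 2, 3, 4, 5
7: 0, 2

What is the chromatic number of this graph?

1, 2, 4, 5, 6 are mutually adjacent (a clique of size 5), so at least 5 colors are needed.
5 colors suffice: color red → {1, 7}; color blue → {0, 6}; color green → {3, 4}; color yellow → {2}; color purple → {5}. Each edge has distinct colors on its endpoints.

5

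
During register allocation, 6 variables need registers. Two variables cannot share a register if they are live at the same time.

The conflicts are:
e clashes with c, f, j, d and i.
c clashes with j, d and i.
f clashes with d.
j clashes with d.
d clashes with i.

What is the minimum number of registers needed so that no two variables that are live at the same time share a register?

4

e, c, j, d all conflict with each other, so at least 4 registers are needed.
4 registers suffice: register 1 → {d}; register 2 → {e}; register 3 → {c, f}; register 4 → {j, i}. No two conflicting variables share a register.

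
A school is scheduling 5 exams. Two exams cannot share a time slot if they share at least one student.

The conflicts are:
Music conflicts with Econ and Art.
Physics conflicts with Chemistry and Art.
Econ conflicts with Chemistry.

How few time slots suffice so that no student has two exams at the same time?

3

The cycle Art-Music-Econ-Chemistry-Physics-Art has odd length 5, so it cannot be 2-colored; at least 3 time slots are needed.
Using 3 time slots: Music=2, Physics=1, Econ=1, Chemistry=2, Art=3. Every pair that conflicts lands in different time slots.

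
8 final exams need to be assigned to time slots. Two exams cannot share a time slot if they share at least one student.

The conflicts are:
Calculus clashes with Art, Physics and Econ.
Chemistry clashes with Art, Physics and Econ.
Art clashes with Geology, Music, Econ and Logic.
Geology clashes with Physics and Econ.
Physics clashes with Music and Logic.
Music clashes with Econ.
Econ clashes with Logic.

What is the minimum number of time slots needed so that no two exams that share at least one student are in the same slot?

Art, Geology, Econ all conflict with each other, so at least 3 time slots are needed.
3 time slots suffice: Calculus=3, Chemistry=3, Art=2, Geology=3, Physics=1, Music=3, Econ=1, Logic=3. No two conflicting exams share a time slot.

3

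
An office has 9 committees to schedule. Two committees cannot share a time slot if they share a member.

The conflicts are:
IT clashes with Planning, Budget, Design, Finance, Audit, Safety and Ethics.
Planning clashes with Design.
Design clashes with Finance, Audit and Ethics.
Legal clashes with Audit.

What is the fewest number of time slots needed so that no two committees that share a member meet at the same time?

IT, Design, Finance pairwise conflict, so at least 3 time slots are needed.
A valid assignment using 3 time slots: IT=1, Planning=3, Budget=2, Design=2, Finance=3, Legal=1, Audit=3, Safety=2, Ethics=3. No two conflicting committees share a time slot.

3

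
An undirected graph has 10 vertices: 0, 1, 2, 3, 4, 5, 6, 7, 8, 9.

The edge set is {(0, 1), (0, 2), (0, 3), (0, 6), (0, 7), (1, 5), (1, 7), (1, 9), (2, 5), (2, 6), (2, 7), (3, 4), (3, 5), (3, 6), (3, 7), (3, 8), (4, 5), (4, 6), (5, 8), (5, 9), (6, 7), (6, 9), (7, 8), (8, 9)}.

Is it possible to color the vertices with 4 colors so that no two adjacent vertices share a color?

Yes

The chromatic number is 4. 0, 3, 6, 7 are pairwise adjacent (a clique of size 4), so at least 4 colors are needed.
A valid assignment using 4 colors: 0=d, 1=c, 2=c, 3=c, 4=b, 5=a, 6=a, 7=b, 8=d, 9=b.
That is already a proper 4-coloring.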